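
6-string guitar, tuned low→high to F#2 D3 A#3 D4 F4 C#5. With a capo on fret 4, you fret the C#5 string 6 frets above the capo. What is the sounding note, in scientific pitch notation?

The capo raises the open C#5 by 4 semitones to F5; fretting 6 more gives C#5 + 4 + 6 = C#5 + 10 semitones = B5.

B5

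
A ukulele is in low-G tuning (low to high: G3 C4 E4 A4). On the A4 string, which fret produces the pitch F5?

F5 is 8 semitones above the open A4 (A–A#–B–C–C#–D–D#–E–F), so it sits at fret 8.

8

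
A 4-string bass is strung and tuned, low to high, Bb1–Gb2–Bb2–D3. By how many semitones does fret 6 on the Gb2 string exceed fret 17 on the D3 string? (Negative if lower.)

Gb2 at fret 6 → C3 (MIDI 48); D3 at fret 17 → G4 (MIDI 67).
48 − 67 = -19, so the two pitches are 19 semitones apart.

-19 semitones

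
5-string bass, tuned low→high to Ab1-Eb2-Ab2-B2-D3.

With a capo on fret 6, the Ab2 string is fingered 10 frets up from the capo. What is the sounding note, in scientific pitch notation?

The capo raises the open Ab2 by 6 semitones to D3; fretting 10 more gives Ab2 + 6 + 10 = Ab2 + 16 semitones = C4.

C4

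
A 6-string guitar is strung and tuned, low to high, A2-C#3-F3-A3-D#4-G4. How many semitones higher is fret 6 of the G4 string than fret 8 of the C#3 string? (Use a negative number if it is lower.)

16 semitones

G4 at fret 6 → C#5 (MIDI 73); C#3 at fret 8 → A3 (MIDI 57).
73 − 57 = 16, so the two pitches are 16 semitones apart.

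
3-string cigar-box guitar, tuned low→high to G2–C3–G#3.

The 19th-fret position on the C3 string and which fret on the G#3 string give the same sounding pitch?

Fret 19 on C3 is MIDI 48 + 19 = 67 (G4). On the G#3 string (open MIDI 56), that pitch is 67 − 56 = fret 11.

11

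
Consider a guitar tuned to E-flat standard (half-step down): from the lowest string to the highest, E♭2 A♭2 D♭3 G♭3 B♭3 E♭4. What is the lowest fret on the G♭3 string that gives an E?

From G♭3, count semitones up the chromatic scale until reaching E: Gb–G–Ab–A–…–D–Eb–E — 10 steps.

10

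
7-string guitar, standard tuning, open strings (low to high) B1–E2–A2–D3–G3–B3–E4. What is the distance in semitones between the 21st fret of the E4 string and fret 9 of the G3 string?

21 semitones

E4 at fret 21 → C#6 (MIDI 85); G3 at fret 9 → E4 (MIDI 64).
85 − 64 = 21, so the two pitches are 21 semitones apart, with C#6 the higher.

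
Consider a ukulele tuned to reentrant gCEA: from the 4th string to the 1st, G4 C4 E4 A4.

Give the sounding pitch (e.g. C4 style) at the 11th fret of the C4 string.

B4

C4 is MIDI 60. Adding 11 gives 71, which is B4.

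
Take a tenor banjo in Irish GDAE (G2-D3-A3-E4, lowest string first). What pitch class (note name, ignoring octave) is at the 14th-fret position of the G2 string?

Each fret is one semitone, so G2 + 14 = A.

A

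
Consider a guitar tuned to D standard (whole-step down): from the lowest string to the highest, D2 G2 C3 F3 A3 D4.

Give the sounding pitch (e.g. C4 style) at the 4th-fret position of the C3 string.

Each fret is one semitone, so C3 + 4 = E3.

E3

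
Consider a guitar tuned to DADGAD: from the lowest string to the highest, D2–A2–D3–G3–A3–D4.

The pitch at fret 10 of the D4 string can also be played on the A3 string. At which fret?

15

Fret 10 on D4 is MIDI 62 + 10 = 72 (C5). On the A3 string (open MIDI 57), that pitch is 72 − 57 = fret 15.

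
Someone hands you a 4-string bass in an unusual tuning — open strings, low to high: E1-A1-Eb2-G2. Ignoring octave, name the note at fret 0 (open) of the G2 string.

G

Fret 0 is the open string itself, so the pitch is just G.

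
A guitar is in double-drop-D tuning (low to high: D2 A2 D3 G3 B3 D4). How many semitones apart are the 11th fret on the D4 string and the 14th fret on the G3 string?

4 semitones

D4 at fret 11 → C#5 (MIDI 73); G3 at fret 14 → A4 (MIDI 69).
73 − 69 = 4, so the two pitches are 4 semitones apart, with C#5 the higher.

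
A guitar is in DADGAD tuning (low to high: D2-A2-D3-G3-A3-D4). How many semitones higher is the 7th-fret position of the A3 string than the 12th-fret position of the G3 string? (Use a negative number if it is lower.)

-3 semitones

A3 at fret 7 → E4 (MIDI 64); G3 at fret 12 → G4 (MIDI 67).
64 − 67 = -3, so the two pitches are 3 semitones apart.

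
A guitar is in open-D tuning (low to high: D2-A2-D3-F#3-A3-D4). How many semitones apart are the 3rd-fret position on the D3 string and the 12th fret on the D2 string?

D3 at fret 3 → F3 (MIDI 53); D2 at fret 12 → D3 (MIDI 50).
53 − 50 = 3, so the two pitches are 3 semitones apart, with F3 the higher.

3 semitones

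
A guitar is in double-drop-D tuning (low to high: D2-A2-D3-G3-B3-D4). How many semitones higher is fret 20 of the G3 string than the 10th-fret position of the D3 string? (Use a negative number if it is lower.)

15 semitones

G3 at fret 20 → D#5 (MIDI 75); D3 at fret 10 → C4 (MIDI 60).
75 − 60 = 15, so the two pitches are 15 semitones apart.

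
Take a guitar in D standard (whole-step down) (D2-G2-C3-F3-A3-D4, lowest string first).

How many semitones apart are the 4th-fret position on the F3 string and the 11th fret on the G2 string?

F3 at fret 4 → A3 (MIDI 57); G2 at fret 11 → F#3 (MIDI 54).
57 − 54 = 3, so the two pitches are 3 semitones apart, with A3 the higher.

3 semitones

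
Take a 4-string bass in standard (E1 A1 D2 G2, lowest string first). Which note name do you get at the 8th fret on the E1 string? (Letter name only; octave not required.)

C

E1 is MIDI 28. Adding 8 gives 36; 36 mod 12 = 0, i.e. C.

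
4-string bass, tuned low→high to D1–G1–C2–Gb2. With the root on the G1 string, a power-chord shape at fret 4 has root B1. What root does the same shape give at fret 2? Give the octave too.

Moving from fret 4 to fret 2 shifts the root by -2 semitones.
B1 down 2 semitones is A1.

A1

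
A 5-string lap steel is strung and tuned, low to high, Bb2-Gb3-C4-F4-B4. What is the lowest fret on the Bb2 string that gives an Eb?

From Bb2, count semitones up the chromatic scale until reaching Eb: Bb–B–C–Db–D–Eb — 5 steps.

5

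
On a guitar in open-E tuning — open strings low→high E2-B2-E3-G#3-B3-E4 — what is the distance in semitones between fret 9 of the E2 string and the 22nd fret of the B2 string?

20 semitones

E2 at fret 9 → C#3 (MIDI 49); B2 at fret 22 → A4 (MIDI 69).
49 − 69 = -20, so the two pitches are 20 semitones apart, with A4 the higher.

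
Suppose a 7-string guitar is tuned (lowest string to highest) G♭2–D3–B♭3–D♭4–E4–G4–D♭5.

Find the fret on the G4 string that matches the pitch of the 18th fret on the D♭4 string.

12

D♭4 at fret 18 is D♭4 + 18 semitones = G5.
The open G4 string is 6 semitones above the open D♭4, so the same pitch on the G4 string lies at fret 18 − 6 = 12.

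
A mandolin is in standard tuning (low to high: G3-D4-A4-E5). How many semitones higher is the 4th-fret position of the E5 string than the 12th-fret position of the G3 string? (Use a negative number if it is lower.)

E5 at fret 4 → G♯5 (MIDI 80); G3 at fret 12 → G4 (MIDI 67).
80 − 67 = 13, so the two pitches are 13 semitones apart.

13 semitones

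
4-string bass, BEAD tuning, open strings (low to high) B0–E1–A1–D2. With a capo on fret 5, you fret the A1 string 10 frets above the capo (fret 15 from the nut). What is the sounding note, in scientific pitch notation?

The capo raises the open A1 by 5 semitones to D2; fretting 10 more gives A1 + 5 + 10 = A1 + 15 semitones = C3.

C3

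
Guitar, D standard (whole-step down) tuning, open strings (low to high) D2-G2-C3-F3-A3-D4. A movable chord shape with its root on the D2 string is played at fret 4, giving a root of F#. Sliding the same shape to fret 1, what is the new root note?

Moving from fret 4 to fret 1 shifts the root by -3 semitones.
F# down 3 semitones is D#.

D#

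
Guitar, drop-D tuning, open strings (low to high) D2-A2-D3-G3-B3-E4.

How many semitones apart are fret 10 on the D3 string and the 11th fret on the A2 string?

4 semitones

D3 at fret 10 → C4 (MIDI 60); A2 at fret 11 → G#3 (MIDI 56).
60 − 56 = 4, so the two pitches are 4 semitones apart, with C4 the higher.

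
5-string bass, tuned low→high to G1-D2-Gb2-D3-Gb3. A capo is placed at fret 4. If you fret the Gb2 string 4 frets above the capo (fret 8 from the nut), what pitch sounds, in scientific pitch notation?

The capo raises the open Gb2 by 4 semitones to Bb2; fretting 4 more gives Gb2 + 4 + 4 = Gb2 + 8 semitones = D3.

D3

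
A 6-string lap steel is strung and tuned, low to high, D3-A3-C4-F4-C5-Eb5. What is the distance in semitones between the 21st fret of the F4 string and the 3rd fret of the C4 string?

23 semitones

F4 at fret 21 → D6 (MIDI 86); C4 at fret 3 → Eb4 (MIDI 63).
86 − 63 = 23, so the two pitches are 23 semitones apart, with D6 the higher.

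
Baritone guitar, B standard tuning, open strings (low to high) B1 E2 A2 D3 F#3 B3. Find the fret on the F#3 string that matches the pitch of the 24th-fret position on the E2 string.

10

E2 at fret 24 is E2 + 24 semitones = E4.
The open F#3 string is 14 semitones above the open E2, so the same pitch on the F#3 string lies at fret 24 − 14 = 10.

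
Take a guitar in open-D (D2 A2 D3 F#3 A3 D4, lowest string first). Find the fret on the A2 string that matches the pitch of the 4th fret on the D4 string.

21

D4 at fret 4 is D4 + 4 semitones = F#4.
The open A2 string is 17 semitones below the open D4, so the same pitch on the A2 string lies at fret 4 + 17 = 21.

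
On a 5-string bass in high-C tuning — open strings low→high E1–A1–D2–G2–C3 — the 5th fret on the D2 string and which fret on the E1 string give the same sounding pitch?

Fret 5 on D2 is MIDI 38 + 5 = 43 (G2). On the E1 string (open MIDI 28), that pitch is 43 − 28 = fret 15.

15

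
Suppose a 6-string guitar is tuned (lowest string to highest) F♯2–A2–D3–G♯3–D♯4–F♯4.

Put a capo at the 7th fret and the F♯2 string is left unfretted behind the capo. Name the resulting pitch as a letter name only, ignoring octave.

C♯

The capo raises the open F♯2 by 7 semitones to C♯3; fretting 0 more gives F♯2 + 7 + 0 = F♯2 + 7 semitones, landing on C♯.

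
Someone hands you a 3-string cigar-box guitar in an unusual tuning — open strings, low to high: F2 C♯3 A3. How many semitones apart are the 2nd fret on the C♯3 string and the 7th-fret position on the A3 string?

C♯3 at fret 2 → D♯3 (MIDI 51); A3 at fret 7 → E4 (MIDI 64).
51 − 64 = -13, so the two pitches are 13 semitones apart, with E4 the higher.

13 semitones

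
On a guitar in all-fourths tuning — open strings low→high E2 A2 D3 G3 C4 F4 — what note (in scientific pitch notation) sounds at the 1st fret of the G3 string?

G3 is MIDI 55. Adding 1 gives 56, which is G#3.
(Equivalently spelled Ab3.)

G#3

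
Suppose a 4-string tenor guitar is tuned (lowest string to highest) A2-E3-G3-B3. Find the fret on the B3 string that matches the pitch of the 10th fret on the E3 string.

Fret 10 on E3 is MIDI 52 + 10 = 62 (D4). On the B3 string (open MIDI 59), that pitch is 62 − 59 = fret 3.

3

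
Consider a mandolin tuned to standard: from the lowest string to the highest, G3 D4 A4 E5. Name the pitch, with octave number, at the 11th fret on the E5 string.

The open E5 string plus 11 semitones: E–F–F#–G–…–C#–D–D#.
The walk passes from B into C once, so the octave number goes from 5 to 6.
(Equivalently spelled E♭6.)

D♯6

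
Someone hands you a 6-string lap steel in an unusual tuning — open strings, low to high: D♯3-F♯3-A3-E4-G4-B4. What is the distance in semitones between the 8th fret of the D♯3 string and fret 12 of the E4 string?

D♯3 at fret 8 → B3 (MIDI 59); E4 at fret 12 → E5 (MIDI 76).
59 − 76 = -17, so the two pitches are 17 semitones apart, with E5 the higher.

17 semitones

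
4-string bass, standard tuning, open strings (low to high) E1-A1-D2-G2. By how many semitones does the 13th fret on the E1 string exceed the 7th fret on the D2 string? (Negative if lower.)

-4 semitones

E1 at fret 13 → F2 (MIDI 41); D2 at fret 7 → A2 (MIDI 45).
41 − 45 = -4, so the two pitches are 4 semitones apart.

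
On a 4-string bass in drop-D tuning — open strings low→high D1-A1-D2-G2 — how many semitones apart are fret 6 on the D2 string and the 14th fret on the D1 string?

4 semitones

D2 at fret 6 → G#2 (MIDI 44); D1 at fret 14 → E2 (MIDI 40).
44 − 40 = 4, so the two pitches are 4 semitones apart, with G#2 the higher.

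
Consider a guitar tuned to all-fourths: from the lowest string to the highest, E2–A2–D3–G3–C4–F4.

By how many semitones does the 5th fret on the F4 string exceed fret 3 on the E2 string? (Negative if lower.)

27 semitones

F4 at fret 5 → A♯4 (MIDI 70); E2 at fret 3 → G2 (MIDI 43).
70 − 43 = 27, so the two pitches are 27 semitones apart.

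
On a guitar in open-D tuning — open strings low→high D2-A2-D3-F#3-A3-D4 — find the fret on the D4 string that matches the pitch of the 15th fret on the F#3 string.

7

F#3 at fret 15 is F#3 + 15 semitones = A4.
The open D4 string is 8 semitones above the open F#3, so the same pitch on the D4 string lies at fret 15 − 8 = 7.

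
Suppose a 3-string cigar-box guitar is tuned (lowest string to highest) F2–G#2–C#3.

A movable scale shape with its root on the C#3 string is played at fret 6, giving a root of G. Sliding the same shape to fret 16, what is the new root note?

Moving from fret 6 to fret 16 shifts the root by 10 semitones.
G up 10 semitones is F.

F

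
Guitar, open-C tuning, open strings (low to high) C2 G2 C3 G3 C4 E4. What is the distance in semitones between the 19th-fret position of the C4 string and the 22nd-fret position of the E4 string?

C4 at fret 19 → G5 (MIDI 79); E4 at fret 22 → D6 (MIDI 86).
79 − 86 = -7, so the two pitches are 7 semitones apart, with D6 the higher.

7 semitones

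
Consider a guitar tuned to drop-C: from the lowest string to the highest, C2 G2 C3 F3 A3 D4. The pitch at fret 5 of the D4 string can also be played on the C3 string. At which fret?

D4 at fret 5 is D4 + 5 semitones = G4.
The open C3 string is 14 semitones below the open D4, so the same pitch on the C3 string lies at fret 5 + 14 = 19.

19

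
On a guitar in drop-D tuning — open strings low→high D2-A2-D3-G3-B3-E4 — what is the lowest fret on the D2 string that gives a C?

10

From D2, count semitones up the chromatic scale until reaching C: D–D#–E–F–…–A#–B–C — 10 steps.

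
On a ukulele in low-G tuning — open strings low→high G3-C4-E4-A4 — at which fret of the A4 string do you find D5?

D5 is 5 semitones above the open A4 (A–A#–B–C–C#–D), so it sits at fret 5.

5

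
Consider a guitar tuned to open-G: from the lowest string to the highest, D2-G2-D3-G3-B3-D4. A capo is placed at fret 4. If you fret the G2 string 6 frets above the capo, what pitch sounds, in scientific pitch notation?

The capo raises the open G2 by 4 semitones to B2; fretting 6 more gives G2 + 4 + 6 = G2 + 10 semitones = F3.

F3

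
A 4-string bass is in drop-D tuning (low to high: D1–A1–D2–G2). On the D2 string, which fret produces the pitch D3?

12

D3 is 12 semitones above the open D2 (D–D#–E–F–…–C–C#–D), so it sits at fret 12.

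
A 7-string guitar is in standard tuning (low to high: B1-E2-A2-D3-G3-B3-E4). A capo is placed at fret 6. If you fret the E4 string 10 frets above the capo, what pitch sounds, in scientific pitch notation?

The capo raises the open E4 by 6 semitones to A♯4; fretting 10 more gives E4 + 6 + 10 = E4 + 16 semitones = G♯5.
(Also written A♭.)

G♯5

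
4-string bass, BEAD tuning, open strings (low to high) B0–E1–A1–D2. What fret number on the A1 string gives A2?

12

A2 is 12 semitones above the open A1 (A–A#–B–C–…–G–G#–A), so it sits at fret 12.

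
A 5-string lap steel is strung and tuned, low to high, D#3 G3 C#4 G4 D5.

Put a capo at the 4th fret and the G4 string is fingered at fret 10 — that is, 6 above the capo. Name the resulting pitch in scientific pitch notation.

The capo raises the open G4 by 4 semitones to B4; fretting 6 more gives G4 + 4 + 6 = G4 + 10 semitones = F5.

F5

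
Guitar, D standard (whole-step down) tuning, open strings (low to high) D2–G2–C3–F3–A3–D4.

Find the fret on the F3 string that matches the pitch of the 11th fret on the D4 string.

20

Fret 11 on D4 is MIDI 62 + 11 = 73 (C#5). On the F3 string (open MIDI 53), that pitch is 73 − 53 = fret 20.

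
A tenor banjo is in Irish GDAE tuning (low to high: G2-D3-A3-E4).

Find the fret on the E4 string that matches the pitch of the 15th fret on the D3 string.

1

D3 at fret 15 is D3 + 15 semitones = F4.
The open E4 string is 14 semitones above the open D3, so the same pitch on the E4 string lies at fret 15 − 14 = 1.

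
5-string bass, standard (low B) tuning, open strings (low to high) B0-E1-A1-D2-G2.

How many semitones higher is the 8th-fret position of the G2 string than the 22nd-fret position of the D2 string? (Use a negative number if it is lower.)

G2 at fret 8 → D♯3 (MIDI 51); D2 at fret 22 → C4 (MIDI 60).
51 − 60 = -9, so the two pitches are 9 semitones apart.

-9 semitones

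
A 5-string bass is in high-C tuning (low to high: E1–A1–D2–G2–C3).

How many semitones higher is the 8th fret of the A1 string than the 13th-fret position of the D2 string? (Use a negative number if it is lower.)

A1 at fret 8 → F2 (MIDI 41); D2 at fret 13 → D#3 (MIDI 51).
41 − 51 = -10, so the two pitches are 10 semitones apart.

-10 semitones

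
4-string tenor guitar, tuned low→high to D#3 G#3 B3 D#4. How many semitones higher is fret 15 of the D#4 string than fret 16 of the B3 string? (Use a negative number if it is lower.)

3 semitones

D#4 at fret 15 → F#5 (MIDI 78); B3 at fret 16 → D#5 (MIDI 75).
78 − 75 = 3, so the two pitches are 3 semitones apart.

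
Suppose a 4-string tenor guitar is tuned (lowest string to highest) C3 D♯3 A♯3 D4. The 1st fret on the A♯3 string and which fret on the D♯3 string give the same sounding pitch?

Fret 1 on A♯3 is MIDI 58 + 1 = 59 (B3). On the D♯3 string (open MIDI 51), that pitch is 59 − 51 = fret 8.

8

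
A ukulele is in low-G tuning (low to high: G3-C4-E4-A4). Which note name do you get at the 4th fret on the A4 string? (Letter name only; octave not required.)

A4 is MIDI 69. Adding 4 gives 73; 73 mod 12 = 1, i.e. C♯.
(Equivalently spelled D♭.)

C♯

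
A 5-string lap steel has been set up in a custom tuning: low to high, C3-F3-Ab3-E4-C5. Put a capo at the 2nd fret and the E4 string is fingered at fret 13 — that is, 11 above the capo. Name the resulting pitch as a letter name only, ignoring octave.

The capo raises the open E4 by 2 semitones to Gb4; fretting 11 more gives E4 + 2 + 11 = E4 + 13 semitones, landing on F.

F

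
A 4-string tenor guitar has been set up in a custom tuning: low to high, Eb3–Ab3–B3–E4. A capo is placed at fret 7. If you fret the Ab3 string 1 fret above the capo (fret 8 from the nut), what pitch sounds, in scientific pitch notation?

The capo raises the open Ab3 by 7 semitones to Eb4; fretting 1 more gives Ab3 + 7 + 1 = Ab3 + 8 semitones = E4.

E4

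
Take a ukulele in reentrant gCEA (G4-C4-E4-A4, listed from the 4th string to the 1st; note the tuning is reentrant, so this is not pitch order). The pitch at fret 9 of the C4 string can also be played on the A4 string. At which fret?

Fret 9 on C4 is MIDI 60 + 9 = 69 (A4). On the A4 string (open MIDI 69), that pitch is 69 − 69 = fret 0.

0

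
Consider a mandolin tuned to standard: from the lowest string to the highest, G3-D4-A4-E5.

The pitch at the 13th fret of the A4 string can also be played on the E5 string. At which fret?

A4 at fret 13 is A4 + 13 semitones = A♯5.
The open E5 string is 7 semitones above the open A4, so the same pitch on the E5 string lies at fret 13 − 7 = 6.

6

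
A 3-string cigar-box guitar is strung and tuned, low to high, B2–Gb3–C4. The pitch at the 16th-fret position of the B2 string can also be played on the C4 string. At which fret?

3

Fret 16 on B2 is MIDI 47 + 16 = 63 (Eb4). On the C4 string (open MIDI 60), that pitch is 63 − 60 = fret 3.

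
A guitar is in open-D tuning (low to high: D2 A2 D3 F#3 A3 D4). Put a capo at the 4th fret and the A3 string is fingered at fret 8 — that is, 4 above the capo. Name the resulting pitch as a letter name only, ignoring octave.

F

The capo raises the open A3 by 4 semitones to C#4; fretting 4 more gives A3 + 4 + 4 = A3 + 8 semitones, landing on F.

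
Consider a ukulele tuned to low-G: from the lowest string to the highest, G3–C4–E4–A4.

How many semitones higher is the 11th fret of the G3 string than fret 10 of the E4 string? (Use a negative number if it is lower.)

-8 semitones

G3 at fret 11 → F#4 (MIDI 66); E4 at fret 10 → D5 (MIDI 74).
66 − 74 = -8, so the two pitches are 8 semitones apart.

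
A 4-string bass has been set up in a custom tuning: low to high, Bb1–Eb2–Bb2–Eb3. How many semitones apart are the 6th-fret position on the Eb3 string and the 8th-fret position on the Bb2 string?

3 semitones

Eb3 at fret 6 → A3 (MIDI 57); Bb2 at fret 8 → Gb3 (MIDI 54).
57 − 54 = 3, so the two pitches are 3 semitones apart, with A3 the higher.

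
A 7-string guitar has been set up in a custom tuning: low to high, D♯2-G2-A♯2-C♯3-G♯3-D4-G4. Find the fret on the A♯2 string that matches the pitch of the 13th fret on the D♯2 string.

6

Fret 13 on D♯2 is MIDI 39 + 13 = 52 (E3). On the A♯2 string (open MIDI 46), that pitch is 52 − 46 = fret 6.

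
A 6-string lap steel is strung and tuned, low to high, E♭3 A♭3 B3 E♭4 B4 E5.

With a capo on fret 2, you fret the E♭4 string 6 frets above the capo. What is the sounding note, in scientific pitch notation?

The capo raises the open E♭4 by 2 semitones to F4; fretting 6 more gives E♭4 + 2 + 6 = E♭4 + 8 semitones = B4.

B4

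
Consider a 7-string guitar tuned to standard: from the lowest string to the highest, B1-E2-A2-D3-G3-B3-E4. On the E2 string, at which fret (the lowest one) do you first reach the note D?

From E2, count semitones up the chromatic scale until reaching D: E–F–F#–G–…–C–C#–D — 10 steps.

10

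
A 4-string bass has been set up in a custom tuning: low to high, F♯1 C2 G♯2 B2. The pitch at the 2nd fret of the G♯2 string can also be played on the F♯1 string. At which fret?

16

Fret 2 on G♯2 is MIDI 44 + 2 = 46 (A♯2). On the F♯1 string (open MIDI 30), that pitch is 46 − 30 = fret 16.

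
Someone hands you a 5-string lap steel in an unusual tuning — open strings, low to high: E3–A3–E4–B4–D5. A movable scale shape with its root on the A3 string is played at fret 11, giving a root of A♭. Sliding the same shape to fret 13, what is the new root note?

Moving from fret 11 to fret 13 shifts the root by 2 semitones.
A♭ up 2 semitones is B♭.

B♭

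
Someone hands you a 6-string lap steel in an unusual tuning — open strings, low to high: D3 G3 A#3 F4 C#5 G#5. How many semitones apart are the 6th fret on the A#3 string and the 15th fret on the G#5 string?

A#3 at fret 6 → E4 (MIDI 64); G#5 at fret 15 → B6 (MIDI 95).
64 − 95 = -31, so the two pitches are 31 semitones apart, with B6 the higher.

31 semitones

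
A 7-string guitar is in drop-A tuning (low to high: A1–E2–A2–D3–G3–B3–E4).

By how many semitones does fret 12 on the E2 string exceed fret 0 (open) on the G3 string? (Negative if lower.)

E2 at fret 12 → E3 (MIDI 52); G3 at fret 0 → G3 (MIDI 55).
52 − 55 = -3, so the two pitches are 3 semitones apart.

-3 semitones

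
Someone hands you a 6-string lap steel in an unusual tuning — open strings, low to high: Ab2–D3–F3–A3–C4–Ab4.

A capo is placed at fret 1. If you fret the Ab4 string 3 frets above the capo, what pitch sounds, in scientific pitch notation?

C5

The capo raises the open Ab4 by 1 semitone to A4; fretting 3 more gives Ab4 + 1 + 3 = Ab4 + 4 semitones = C5.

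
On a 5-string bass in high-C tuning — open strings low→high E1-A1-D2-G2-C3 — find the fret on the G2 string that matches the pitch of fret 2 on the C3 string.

7

C3 at fret 2 is C3 + 2 semitones = D3.
The open G2 string is 5 semitones below the open C3, so the same pitch on the G2 string lies at fret 2 + 5 = 7.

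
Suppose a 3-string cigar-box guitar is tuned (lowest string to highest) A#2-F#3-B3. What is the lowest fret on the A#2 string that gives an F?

7

From A#2, count semitones up the chromatic scale until reaching F: A#–B–C–C#–D–D#–E–F — 7 steps.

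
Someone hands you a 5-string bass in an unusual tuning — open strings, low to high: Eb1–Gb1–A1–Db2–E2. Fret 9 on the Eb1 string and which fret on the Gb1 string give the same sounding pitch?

6

Fret 9 on Eb1 is MIDI 27 + 9 = 36 (C2). On the Gb1 string (open MIDI 30), that pitch is 36 − 30 = fret 6.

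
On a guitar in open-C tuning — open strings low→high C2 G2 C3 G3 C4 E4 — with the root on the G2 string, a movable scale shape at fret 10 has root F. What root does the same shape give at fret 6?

Moving from fret 10 to fret 6 shifts the root by -4 semitones.
F down 4 semitones is C#.

C#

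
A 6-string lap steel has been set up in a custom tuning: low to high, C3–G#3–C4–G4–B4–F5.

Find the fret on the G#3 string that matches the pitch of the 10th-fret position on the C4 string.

C4 at fret 10 is C4 + 10 semitones = A#4.
The open G#3 string is 4 semitones below the open C4, so the same pitch on the G#3 string lies at fret 10 + 4 = 14.

14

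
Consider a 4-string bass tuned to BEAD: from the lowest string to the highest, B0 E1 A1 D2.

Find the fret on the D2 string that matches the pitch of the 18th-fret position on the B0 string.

3

B0 at fret 18 is B0 + 18 semitones = F2.
The open D2 string is 15 semitones above the open B0, so the same pitch on the D2 string lies at fret 18 − 15 = 3.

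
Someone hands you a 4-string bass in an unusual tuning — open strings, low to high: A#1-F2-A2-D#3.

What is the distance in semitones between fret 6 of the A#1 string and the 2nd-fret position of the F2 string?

3 semitones

A#1 at fret 6 → E2 (MIDI 40); F2 at fret 2 → G2 (MIDI 43).
40 − 43 = -3, so the two pitches are 3 semitones apart, with G2 the higher.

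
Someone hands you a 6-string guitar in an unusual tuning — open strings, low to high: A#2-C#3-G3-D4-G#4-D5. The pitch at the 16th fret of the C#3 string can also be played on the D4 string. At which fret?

Fret 16 on C#3 is MIDI 49 + 16 = 65 (F4). On the D4 string (open MIDI 62), that pitch is 65 − 62 = fret 3.

3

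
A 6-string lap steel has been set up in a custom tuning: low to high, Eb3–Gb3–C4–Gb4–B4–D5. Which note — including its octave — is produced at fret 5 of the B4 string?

E5

B4 is MIDI 71. Adding 5 gives 76, which is E5.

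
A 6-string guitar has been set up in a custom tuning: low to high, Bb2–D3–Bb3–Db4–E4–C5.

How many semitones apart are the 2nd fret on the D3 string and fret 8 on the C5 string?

28 semitones

D3 at fret 2 → E3 (MIDI 52); C5 at fret 8 → Ab5 (MIDI 80).
52 − 80 = -28, so the two pitches are 28 semitones apart, with Ab5 the higher.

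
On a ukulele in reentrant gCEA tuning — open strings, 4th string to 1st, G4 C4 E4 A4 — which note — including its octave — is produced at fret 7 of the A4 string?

The open A4 string plus 7 semitones: A–A#–B–C–C#–D–D#–E.
The walk passes from B into C once, so the octave number goes from 4 to 5.

E5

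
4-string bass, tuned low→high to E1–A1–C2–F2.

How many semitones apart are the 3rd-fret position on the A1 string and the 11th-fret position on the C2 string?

11 semitones

A1 at fret 3 → C2 (MIDI 36); C2 at fret 11 → B2 (MIDI 47).
36 − 47 = -11, so the two pitches are 11 semitones apart, with B2 the higher.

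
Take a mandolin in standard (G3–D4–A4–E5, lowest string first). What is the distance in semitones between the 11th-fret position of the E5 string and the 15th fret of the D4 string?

10 semitones

E5 at fret 11 → D#6 (MIDI 87); D4 at fret 15 → F5 (MIDI 77).
87 − 77 = 10, so the two pitches are 10 semitones apart, with D#6 the higher.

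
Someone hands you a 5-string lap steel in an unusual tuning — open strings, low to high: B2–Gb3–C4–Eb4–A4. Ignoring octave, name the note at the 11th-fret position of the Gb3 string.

Each fret is one semitone, so Gb3 + 11 = F.

F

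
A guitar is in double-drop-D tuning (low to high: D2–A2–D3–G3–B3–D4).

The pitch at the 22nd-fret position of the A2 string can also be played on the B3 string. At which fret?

8

Fret 22 on A2 is MIDI 45 + 22 = 67 (G4). On the B3 string (open MIDI 59), that pitch is 67 − 59 = fret 8.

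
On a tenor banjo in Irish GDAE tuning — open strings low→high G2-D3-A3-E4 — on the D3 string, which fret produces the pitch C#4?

C#4 is 11 semitones above the open D3 (D–D#–E–F–…–B–C–C#), so it sits at fret 11.

11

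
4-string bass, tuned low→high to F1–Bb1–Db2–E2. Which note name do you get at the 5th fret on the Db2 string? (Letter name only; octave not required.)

Gb

The open Db2 string plus 5 semitones: Db–D–Eb–E–F–Gb.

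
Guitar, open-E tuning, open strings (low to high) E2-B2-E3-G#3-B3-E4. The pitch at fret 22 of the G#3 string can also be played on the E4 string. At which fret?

14

G#3 at fret 22 is G#3 + 22 semitones = F#5.
The open E4 string is 8 semitones above the open G#3, so the same pitch on the E4 string lies at fret 22 − 8 = 14.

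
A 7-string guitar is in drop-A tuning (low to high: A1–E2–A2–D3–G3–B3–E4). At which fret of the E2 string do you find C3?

8

C3 is 8 semitones above the open E2 (E–F–F#–G–G#–A–A#–B–C), so it sits at fret 8.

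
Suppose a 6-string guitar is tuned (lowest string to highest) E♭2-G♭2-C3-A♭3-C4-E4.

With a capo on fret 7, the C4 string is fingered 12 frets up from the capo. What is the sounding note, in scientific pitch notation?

The capo raises the open C4 by 7 semitones to G4; fretting 12 more gives C4 + 7 + 12 = C4 + 19 semitones = G5.

G5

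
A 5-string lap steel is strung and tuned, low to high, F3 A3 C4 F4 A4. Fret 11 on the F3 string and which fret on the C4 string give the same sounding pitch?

F3 at fret 11 is F3 + 11 semitones = E4.
The open C4 string is 7 semitones above the open F3, so the same pitch on the C4 string lies at fret 11 − 7 = 4.

4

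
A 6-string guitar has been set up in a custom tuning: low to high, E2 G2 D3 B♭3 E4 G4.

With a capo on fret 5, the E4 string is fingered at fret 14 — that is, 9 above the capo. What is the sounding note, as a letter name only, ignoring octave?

The capo raises the open E4 by 5 semitones to A4; fretting 9 more gives E4 + 5 + 9 = E4 + 14 semitones, landing on G♭.

G♭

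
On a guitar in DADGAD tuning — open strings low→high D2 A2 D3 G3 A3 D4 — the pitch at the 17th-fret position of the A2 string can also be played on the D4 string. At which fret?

0

A2 at fret 17 is A2 + 17 semitones = D4.
The open D4 string is 17 semitones above the open A2, so the same pitch on the D4 string lies at fret 17 − 17 = 0.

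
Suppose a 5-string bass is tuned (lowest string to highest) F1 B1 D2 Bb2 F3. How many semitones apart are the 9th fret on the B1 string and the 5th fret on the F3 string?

14 semitones

B1 at fret 9 → Ab2 (MIDI 44); F3 at fret 5 → Bb3 (MIDI 58).
44 − 58 = -14, so the two pitches are 14 semitones apart, with Bb3 the higher.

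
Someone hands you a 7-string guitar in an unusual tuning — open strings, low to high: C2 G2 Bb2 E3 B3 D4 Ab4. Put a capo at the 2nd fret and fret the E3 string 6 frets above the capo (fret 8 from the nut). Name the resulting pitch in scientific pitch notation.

C4

The capo raises the open E3 by 2 semitones to Gb3; fretting 6 more gives E3 + 2 + 6 = E3 + 8 semitones = C4.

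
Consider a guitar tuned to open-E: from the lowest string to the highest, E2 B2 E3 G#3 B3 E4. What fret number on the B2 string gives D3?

D3 is 3 semitones above the open B2 (B–C–C#–D), so it sits at fret 3.

3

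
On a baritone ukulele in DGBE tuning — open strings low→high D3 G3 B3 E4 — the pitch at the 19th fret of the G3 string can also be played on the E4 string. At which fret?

10

Fret 19 on G3 is MIDI 55 + 19 = 74 (D5). On the E4 string (open MIDI 64), that pitch is 74 − 64 = fret 10.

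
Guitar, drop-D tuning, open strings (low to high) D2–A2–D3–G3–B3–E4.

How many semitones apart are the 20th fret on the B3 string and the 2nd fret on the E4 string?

B3 at fret 20 → G5 (MIDI 79); E4 at fret 2 → F#4 (MIDI 66).
79 − 66 = 13, so the two pitches are 13 semitones apart, with G5 the higher.

13 semitones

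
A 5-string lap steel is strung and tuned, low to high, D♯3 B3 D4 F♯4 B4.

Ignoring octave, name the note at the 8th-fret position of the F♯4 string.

Each fret is one semitone, so F♯4 + 8 = D.

D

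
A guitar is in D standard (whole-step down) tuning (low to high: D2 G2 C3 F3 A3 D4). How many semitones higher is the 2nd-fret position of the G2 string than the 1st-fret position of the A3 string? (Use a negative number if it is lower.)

-13 semitones

G2 at fret 2 → A2 (MIDI 45); A3 at fret 1 → A#3 (MIDI 58).
45 − 58 = -13, so the two pitches are 13 semitones apart.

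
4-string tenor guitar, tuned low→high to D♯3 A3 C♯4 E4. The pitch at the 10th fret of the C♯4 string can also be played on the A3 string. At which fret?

14

Fret 10 on C♯4 is MIDI 61 + 10 = 71 (B4). On the A3 string (open MIDI 57), that pitch is 71 − 57 = fret 14.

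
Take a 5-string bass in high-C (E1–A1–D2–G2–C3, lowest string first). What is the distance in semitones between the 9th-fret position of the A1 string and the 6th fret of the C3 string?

A1 at fret 9 → F♯2 (MIDI 42); C3 at fret 6 → F♯3 (MIDI 54).
42 − 54 = -12, so the two pitches are 12 semitones apart, with F♯3 the higher.

12 semitones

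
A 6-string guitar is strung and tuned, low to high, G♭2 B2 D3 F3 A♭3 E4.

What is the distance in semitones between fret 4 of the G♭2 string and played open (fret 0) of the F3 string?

G♭2 at fret 4 → B♭2 (MIDI 46); F3 at fret 0 → F3 (MIDI 53).
46 − 53 = -7, so the two pitches are 7 semitones apart, with F3 the higher.

7 semitones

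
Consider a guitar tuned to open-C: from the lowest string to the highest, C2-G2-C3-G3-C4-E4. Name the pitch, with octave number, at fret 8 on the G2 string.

Each fret is one semitone, so G2 + 8 = D♯3.
(Equivalently spelled E♭3.)

D♯3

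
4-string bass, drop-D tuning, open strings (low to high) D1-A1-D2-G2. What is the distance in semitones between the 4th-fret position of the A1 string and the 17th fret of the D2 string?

18 semitones

A1 at fret 4 → C♯2 (MIDI 37); D2 at fret 17 → G3 (MIDI 55).
37 − 55 = -18, so the two pitches are 18 semitones apart, with G3 the higher.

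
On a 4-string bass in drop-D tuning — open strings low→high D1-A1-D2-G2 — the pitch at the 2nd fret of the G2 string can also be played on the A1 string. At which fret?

12

G2 at fret 2 is G2 + 2 semitones = A2.
The open A1 string is 10 semitones below the open G2, so the same pitch on the A1 string lies at fret 2 + 10 = 12.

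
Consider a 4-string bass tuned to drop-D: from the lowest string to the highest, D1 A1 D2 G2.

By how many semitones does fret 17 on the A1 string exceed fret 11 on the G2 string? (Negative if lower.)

-4 semitones

A1 at fret 17 → D3 (MIDI 50); G2 at fret 11 → F#3 (MIDI 54).
50 − 54 = -4, so the two pitches are 4 semitones apart.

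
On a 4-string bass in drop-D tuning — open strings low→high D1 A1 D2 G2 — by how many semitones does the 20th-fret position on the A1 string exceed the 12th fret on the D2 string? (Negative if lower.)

A1 at fret 20 → F3 (MIDI 53); D2 at fret 12 → D3 (MIDI 50).
53 − 50 = 3, so the two pitches are 3 semitones apart.

3 semitones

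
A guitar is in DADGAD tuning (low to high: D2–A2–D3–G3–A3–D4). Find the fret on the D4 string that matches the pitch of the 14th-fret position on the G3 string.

Fret 14 on G3 is MIDI 55 + 14 = 69 (A4). On the D4 string (open MIDI 62), that pitch is 69 − 62 = fret 7.

7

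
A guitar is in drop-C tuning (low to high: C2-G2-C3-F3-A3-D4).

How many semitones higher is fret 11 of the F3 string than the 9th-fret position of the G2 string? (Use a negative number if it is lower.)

F3 at fret 11 → E4 (MIDI 64); G2 at fret 9 → E3 (MIDI 52).
64 − 52 = 12, so the two pitches are 12 semitones apart.

12 semitones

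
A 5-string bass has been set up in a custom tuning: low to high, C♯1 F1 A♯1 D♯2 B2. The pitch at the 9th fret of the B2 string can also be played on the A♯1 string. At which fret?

Fret 9 on B2 is MIDI 47 + 9 = 56 (G♯3). On the A♯1 string (open MIDI 34), that pitch is 56 − 34 = fret 22.

22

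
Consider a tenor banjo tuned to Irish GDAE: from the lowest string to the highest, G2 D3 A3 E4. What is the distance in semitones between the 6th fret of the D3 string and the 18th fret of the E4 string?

26 semitones

D3 at fret 6 → G#3 (MIDI 56); E4 at fret 18 → A#5 (MIDI 82).
56 − 82 = -26, so the two pitches are 26 semitones apart, with A#5 the higher.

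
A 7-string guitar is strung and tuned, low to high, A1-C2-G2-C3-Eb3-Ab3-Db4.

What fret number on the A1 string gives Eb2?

Eb2 is 6 semitones above the open A1 (A–Bb–B–C–Db–D–Eb), so it sits at fret 6.

6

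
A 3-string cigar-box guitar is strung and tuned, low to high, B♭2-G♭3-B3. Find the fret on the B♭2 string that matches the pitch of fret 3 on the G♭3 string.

Fret 3 on G♭3 is MIDI 54 + 3 = 57 (A3). On the B♭2 string (open MIDI 46), that pitch is 57 − 46 = fret 11.

11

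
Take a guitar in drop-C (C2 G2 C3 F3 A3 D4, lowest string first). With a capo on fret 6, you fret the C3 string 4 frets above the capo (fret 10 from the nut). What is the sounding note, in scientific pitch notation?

The capo raises the open C3 by 6 semitones to F♯3; fretting 4 more gives C3 + 6 + 4 = C3 + 10 semitones = A♯3.
(Also written B♭.)

A♯3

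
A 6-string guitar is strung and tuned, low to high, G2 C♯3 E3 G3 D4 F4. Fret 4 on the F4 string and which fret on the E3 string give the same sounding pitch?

Fret 4 on F4 is MIDI 65 + 4 = 69 (A4). On the E3 string (open MIDI 52), that pitch is 69 − 52 = fret 17.

17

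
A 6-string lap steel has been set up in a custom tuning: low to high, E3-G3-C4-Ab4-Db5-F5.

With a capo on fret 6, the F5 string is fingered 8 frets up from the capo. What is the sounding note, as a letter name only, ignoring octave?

The capo raises the open F5 by 6 semitones to B5; fretting 8 more gives F5 + 6 + 8 = F5 + 14 semitones, landing on G.

G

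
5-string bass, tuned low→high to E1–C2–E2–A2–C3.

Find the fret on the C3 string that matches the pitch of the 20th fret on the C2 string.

C2 at fret 20 is C2 + 20 semitones = G#3.
The open C3 string is 12 semitones above the open C2, so the same pitch on the C3 string lies at fret 20 − 12 = 8.

8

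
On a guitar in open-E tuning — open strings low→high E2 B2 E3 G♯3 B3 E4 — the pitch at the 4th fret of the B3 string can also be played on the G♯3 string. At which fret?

Fret 4 on B3 is MIDI 59 + 4 = 63 (D♯4). On the G♯3 string (open MIDI 56), that pitch is 63 − 56 = fret 7.

7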